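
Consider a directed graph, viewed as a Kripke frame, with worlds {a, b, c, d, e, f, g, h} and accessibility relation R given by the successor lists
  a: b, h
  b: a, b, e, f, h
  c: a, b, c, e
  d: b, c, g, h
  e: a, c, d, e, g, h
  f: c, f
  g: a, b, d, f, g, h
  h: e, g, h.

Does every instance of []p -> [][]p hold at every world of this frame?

By correspondence theory, 4 is valid on a frame iff R is transitive.
Transitive: no — a R b and b R e, but not a R e.

No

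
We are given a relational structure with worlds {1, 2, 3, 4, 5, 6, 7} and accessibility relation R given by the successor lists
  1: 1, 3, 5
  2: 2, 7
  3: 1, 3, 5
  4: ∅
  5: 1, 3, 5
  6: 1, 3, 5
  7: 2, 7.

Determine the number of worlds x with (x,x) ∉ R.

Enumerating: 4, 6.

2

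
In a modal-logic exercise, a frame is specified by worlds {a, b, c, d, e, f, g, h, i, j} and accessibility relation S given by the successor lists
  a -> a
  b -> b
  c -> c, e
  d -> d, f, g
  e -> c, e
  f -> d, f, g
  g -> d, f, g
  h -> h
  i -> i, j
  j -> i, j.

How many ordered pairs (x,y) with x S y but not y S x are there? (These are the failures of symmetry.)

S is symmetric; there are no such tuples.

0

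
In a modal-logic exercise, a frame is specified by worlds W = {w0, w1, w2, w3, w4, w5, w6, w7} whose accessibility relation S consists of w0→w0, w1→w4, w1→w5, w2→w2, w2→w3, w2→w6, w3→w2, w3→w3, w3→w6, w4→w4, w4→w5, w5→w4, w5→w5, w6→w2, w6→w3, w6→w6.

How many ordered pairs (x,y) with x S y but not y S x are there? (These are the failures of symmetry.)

2

Enumerating: (w1,w4), (w1,w5).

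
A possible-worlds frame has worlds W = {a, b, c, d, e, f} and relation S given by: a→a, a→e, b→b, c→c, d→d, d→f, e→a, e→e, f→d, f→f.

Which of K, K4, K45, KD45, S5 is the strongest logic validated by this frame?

Transitive (axiom 4): yes — every two-step S-path is closed by a direct edge.
Euclidean (axiom 5): yes — any two successors of a common world are S-related.
Serial (axiom D): yes — every world has a successor (e.g. a S a).
Reflexive (axiom T): yes — every world is S-related to itself.
So F validates K, K4, K45, KD45, S5. The strongest is S5.

S5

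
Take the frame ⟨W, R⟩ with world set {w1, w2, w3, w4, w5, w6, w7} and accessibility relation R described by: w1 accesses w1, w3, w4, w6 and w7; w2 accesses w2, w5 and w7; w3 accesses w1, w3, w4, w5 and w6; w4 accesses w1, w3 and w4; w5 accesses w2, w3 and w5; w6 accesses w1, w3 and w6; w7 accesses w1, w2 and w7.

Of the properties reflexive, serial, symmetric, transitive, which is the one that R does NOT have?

transitive

Reflexive: yes — every world is R-related to itself.
Serial: yes — every world has a successor (e.g. w1 R w1).
Symmetric: yes — every pair in R has its reverse in R.
Transitive: no — w1 R w3 and w3 R w5, but not w1 R w5.
Only transitive fails.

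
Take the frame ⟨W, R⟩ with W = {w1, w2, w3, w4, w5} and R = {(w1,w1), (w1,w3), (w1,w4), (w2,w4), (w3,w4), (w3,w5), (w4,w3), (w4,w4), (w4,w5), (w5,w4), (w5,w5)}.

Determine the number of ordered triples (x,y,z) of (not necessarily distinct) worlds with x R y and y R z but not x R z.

Enumerating: (w1,w3,w5), (w1,w4,w5), (w2,w4,w3), (w2,w4,w5), (w3,w4,w3), (w5,w4,w3).

6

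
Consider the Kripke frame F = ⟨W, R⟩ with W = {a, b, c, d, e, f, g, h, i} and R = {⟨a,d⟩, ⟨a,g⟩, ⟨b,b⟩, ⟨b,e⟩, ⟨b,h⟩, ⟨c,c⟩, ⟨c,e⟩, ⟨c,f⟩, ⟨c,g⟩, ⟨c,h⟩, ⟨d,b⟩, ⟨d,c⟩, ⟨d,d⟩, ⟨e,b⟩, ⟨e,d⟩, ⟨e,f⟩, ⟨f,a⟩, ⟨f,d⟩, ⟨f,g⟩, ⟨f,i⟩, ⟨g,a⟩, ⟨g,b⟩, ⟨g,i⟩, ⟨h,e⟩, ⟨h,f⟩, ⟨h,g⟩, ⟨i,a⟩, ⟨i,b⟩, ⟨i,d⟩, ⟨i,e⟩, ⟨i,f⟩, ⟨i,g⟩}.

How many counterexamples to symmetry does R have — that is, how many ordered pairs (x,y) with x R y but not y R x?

Enumerating: (a,d), (b,h), (c,e), (c,f), (c,g), (c,h), (d,b), (d,c), (e,d), (e,f), (f,a), (f,d), … and 9 more.
Total: 21.

21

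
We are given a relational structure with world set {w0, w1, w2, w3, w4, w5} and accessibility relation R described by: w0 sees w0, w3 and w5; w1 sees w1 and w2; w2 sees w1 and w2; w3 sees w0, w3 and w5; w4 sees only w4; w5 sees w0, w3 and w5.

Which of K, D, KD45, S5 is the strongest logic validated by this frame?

S5

Serial (axiom D): yes — every world has a successor (e.g. w0 R w0).
Euclidean (axiom 5): yes — any two successors of a common world are R-related.
Transitive (axiom 4): yes — every two-step R-path is closed by a direct edge.
Reflexive (axiom T): yes — every world is R-related to itself.
So F validates K, D, KD45, S5. The strongest is S5.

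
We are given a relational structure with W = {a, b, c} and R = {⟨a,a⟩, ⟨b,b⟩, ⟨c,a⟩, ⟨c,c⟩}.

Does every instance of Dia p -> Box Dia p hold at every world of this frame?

No

Axiom 5 corresponds to the accessibility relation being Euclidean.
Euclidean: no — c R a and c R c, but not a R c.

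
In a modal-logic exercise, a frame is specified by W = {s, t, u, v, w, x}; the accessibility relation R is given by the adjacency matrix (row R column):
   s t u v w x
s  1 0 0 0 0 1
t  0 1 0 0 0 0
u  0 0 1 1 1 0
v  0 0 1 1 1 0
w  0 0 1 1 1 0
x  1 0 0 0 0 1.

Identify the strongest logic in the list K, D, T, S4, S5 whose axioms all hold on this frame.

S5

Serial (axiom D): yes — every world has a successor (e.g. s R s).
Reflexive (axiom T): yes — every world is R-related to itself.
Transitive (axiom 4): yes — every two-step R-path is closed by a direct edge.
Euclidean (axiom 5): yes — any two successors of a common world are R-related.
So F validates K, D, T, S4, S5. The strongest is S5.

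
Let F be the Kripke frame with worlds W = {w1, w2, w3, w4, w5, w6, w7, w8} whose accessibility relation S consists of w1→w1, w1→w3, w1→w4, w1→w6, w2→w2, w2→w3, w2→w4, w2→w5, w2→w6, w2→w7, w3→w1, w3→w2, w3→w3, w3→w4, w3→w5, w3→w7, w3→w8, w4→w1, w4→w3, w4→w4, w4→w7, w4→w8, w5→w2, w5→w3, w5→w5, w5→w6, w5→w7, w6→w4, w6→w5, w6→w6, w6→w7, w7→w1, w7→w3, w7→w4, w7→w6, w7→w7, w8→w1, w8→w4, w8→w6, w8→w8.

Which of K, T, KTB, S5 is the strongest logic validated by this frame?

Reflexive (axiom T): yes — every world is S-related to itself.
Symmetric (axiom B): no — w1 S w6 but not w6 S w1.
Euclidean (axiom 5): no — w1 S w3 and w1 S w6, but not w3 S w6.
So F validates K, T; KTB would additionally require S to be symmetric. The strongest is T.

T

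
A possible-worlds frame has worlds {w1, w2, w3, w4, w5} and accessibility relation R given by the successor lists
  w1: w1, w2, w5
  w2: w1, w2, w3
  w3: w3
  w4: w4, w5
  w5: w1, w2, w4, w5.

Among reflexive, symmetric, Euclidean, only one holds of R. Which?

reflexive

Reflexive: yes — every world is R-related to itself.
Symmetric: no — w2 R w3 but not w3 R w2.
Euclidean: no — w1 R w2 and w1 R w5, but not w2 R w5.
Only reflexive holds.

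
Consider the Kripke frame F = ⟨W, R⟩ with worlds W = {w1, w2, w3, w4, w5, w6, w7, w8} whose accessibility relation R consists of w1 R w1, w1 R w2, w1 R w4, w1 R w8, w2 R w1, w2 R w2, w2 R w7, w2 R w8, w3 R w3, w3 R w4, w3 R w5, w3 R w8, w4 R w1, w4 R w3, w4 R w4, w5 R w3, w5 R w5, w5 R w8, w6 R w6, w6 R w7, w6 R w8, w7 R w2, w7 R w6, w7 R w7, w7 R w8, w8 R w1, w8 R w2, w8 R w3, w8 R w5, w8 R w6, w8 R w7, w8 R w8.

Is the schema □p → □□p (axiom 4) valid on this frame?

The schema 4 characterises exactly the transitive frames.
Transitive: no — w1 R w2 and w2 R w7, but not w1 R w7.

No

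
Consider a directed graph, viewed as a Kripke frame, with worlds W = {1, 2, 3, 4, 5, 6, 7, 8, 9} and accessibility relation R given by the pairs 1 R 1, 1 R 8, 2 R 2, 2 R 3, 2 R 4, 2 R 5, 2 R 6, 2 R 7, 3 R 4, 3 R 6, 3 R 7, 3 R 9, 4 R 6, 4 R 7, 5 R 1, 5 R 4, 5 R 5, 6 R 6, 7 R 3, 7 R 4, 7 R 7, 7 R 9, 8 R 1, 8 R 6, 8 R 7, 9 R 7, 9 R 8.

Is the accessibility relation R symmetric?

Symmetric: no — 2 R 3 but not 3 R 2.

No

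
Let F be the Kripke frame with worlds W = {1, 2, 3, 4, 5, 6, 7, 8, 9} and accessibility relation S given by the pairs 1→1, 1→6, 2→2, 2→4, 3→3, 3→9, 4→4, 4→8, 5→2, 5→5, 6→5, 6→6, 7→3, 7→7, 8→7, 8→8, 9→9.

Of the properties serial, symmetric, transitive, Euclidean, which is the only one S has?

serial

Serial: yes — every world has a successor (e.g. 1 S 1).
Symmetric: no — 1 S 6 but not 6 S 1.
Transitive: no — 1 S 6 and 6 S 5, but not 1 S 5.
Euclidean: no — 1 S 6 and 1 S 1, but not 6 S 1.
Only serial holds.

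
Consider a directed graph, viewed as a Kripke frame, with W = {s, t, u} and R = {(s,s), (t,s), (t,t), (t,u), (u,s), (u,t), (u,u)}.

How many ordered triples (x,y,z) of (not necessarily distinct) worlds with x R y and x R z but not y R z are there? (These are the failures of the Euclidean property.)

Enumerating: (t,s,t), (t,s,u), (u,s,t), (u,s,u).

4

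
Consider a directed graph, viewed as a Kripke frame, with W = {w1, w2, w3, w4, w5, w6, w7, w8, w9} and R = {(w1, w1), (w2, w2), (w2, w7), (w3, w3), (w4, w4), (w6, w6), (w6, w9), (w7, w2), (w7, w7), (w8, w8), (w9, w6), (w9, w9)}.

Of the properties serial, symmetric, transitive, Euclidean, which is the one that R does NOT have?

Serial: no — w5 has no R-successor.
Symmetric: yes — every pair in R has its reverse in R.
Transitive: yes — every two-step R-path is closed by a direct edge.
Euclidean: yes — any two successors of a common world are R-related.
Only serial fails.

serial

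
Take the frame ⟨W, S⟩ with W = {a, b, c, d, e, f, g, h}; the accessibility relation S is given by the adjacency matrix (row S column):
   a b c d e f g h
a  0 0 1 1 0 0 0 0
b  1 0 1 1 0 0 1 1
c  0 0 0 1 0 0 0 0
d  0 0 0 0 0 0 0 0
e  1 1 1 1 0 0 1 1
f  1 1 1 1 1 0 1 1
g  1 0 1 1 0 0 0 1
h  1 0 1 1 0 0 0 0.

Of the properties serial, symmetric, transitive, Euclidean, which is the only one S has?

transitive

Serial: no — d has no S-successor.
Symmetric: no — a S c but not c S a.
Transitive: yes — every two-step S-path is closed by a direct edge.
Euclidean: no — a S d and a S c, but not d S c.
Only transitive holds.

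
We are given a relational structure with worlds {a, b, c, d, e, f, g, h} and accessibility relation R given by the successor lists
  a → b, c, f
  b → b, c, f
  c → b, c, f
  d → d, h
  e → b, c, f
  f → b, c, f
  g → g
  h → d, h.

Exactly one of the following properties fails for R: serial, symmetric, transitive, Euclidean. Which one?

Serial: yes — every world has a successor (e.g. a R b).
Symmetric: no — a R b but not b R a.
Transitive: yes — every two-step R-path is closed by a direct edge.
Euclidean: yes — any two successors of a common world are R-related.
Only symmetric fails.

symmetric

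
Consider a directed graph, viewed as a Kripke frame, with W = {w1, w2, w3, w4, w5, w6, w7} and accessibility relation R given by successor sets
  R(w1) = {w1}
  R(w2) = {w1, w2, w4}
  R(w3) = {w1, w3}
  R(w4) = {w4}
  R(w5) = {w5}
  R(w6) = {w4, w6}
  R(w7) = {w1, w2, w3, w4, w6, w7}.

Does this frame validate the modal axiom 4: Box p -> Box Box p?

Yes

The schema 4 characterises exactly the transitive frames.
Transitive: yes — every two-step R-path is closed by a direct edge.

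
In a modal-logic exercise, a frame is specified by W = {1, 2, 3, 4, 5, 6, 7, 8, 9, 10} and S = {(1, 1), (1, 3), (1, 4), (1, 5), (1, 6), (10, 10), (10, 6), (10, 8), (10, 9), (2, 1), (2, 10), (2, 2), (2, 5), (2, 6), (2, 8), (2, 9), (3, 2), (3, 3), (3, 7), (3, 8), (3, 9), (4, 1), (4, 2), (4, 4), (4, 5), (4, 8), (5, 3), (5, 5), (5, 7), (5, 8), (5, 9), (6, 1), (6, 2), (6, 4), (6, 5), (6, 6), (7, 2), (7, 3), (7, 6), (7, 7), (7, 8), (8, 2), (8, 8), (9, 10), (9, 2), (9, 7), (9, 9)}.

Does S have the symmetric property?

No

Symmetric: no — 1 S 3 but not 3 S 1.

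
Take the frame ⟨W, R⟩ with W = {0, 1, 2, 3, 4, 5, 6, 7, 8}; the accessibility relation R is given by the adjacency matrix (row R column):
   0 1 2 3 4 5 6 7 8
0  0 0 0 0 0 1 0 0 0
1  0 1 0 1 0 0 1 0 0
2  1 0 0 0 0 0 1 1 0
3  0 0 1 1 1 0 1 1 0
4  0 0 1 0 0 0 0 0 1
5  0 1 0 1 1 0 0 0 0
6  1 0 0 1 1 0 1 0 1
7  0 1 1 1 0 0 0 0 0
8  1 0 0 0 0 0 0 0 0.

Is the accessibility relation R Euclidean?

Euclidean: no — 2 R 0 and 2 R 6, but not 0 R 6.

No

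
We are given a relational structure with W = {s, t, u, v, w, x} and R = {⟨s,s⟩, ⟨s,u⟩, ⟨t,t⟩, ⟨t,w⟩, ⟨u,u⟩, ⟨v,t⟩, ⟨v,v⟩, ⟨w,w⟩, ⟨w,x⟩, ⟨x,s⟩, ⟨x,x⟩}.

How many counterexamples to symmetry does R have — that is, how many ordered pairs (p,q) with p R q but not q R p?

Enumerating: (s,u), (t,w), (v,t), (w,x), (x,s).

5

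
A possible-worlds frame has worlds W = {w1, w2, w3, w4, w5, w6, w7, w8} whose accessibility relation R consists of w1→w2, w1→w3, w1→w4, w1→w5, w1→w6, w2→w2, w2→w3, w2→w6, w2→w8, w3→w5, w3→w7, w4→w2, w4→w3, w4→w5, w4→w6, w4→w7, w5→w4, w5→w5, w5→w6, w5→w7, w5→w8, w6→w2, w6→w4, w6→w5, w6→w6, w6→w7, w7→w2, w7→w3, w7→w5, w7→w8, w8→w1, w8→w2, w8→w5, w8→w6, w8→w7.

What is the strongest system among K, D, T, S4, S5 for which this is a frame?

D

Serial (axiom D): yes — every world has a successor (e.g. w1 R w2).
Reflexive (axiom T): no — w1 is not related to itself.
Transitive (axiom 4): no — w1 R w2 and w2 R w8, but not w1 R w8.
Euclidean (axiom 5): no — w1 R w2 and w1 R w4, but not w2 R w4.
So F validates K, D; T would additionally require R to be reflexive. The strongest is D.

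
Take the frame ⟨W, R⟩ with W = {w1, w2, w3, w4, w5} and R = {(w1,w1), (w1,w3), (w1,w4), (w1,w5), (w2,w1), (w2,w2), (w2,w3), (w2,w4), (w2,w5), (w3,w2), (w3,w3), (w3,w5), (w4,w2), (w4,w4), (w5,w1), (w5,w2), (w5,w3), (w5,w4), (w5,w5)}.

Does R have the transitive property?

Transitive: no — w1 R w3 and w3 R w2, but not w1 R w2.

No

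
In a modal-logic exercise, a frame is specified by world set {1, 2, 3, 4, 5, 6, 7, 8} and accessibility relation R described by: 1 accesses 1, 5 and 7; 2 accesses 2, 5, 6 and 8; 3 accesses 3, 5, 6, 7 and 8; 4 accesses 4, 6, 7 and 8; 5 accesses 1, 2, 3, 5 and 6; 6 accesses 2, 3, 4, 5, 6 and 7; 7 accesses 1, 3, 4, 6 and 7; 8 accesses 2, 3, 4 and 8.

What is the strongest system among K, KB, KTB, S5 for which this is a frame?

Symmetric (axiom B): yes — every pair in R has its reverse in R.
Reflexive (axiom T): yes — every world is R-related to itself.
Euclidean (axiom 5): no — 1 R 5 and 1 R 7, but not 5 R 7.
So F validates K, KB, KTB; S5 would additionally require R to be Euclidean. The strongest is KTB.

KTB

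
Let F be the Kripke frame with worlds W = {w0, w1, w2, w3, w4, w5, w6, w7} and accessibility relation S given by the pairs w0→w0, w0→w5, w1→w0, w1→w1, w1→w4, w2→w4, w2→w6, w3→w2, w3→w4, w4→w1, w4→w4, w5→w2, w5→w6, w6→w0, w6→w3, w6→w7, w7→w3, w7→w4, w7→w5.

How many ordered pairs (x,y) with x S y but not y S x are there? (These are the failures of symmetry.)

14

Enumerating: (w0,w5), (w1,w0), (w2,w4), (w2,w6), (w3,w2), (w3,w4), (w5,w2), (w5,w6), (w6,w0), (w6,w3), (w6,w7), (w7,w3), (w7,w4), (w7,w5).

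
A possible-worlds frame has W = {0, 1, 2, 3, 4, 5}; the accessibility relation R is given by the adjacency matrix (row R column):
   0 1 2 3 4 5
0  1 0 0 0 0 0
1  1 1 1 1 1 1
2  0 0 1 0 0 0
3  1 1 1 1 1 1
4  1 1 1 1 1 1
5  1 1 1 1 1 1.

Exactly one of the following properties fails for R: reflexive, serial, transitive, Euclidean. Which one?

Euclidean

Reflexive: yes — every world is R-related to itself.
Serial: yes — every world has a successor (e.g. 0 R 0).
Transitive: yes — every two-step R-path is closed by a direct edge.
Euclidean: no — 1 R 0 and 1 R 2, but not 0 R 2.
Only Euclidean fails.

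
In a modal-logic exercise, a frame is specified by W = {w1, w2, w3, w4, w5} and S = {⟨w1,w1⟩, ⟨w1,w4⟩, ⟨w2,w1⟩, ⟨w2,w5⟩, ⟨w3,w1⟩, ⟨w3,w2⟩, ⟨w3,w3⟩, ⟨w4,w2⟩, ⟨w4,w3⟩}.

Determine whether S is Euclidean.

No

Euclidean: no — w2 S w1 and w2 S w5, but not w1 S w5.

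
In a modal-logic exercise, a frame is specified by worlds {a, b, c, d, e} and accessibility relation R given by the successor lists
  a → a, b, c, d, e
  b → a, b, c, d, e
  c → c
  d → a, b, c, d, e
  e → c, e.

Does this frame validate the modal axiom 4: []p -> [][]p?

Yes

Axiom 4 corresponds to the accessibility relation being transitive.
Transitive: yes — every two-step R-path is closed by a direct edge.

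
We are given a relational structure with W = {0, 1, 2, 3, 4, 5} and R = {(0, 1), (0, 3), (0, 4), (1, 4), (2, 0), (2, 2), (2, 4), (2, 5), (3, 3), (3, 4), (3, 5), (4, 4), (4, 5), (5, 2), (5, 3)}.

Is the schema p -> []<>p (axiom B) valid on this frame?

By correspondence theory, B is valid on a frame iff R is symmetric.
Symmetric: no — 0 R 1 but not 1 R 0.

No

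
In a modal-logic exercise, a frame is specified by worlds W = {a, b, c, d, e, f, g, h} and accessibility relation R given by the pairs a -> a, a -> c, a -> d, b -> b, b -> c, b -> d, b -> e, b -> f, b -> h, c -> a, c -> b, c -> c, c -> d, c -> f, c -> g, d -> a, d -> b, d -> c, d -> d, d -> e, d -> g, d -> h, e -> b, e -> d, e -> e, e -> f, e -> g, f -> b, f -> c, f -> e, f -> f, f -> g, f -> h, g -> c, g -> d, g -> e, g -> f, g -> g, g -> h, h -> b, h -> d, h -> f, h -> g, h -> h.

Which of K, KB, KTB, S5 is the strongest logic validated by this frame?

Symmetric (axiom B): yes — every pair in R has its reverse in R.
Reflexive (axiom T): yes — every world is R-related to itself.
Euclidean (axiom 5): no — b R c and b R e, but not c R e.
So F validates K, KB, KTB; S5 would additionally require R to be Euclidean. The strongest is KTB.

KTB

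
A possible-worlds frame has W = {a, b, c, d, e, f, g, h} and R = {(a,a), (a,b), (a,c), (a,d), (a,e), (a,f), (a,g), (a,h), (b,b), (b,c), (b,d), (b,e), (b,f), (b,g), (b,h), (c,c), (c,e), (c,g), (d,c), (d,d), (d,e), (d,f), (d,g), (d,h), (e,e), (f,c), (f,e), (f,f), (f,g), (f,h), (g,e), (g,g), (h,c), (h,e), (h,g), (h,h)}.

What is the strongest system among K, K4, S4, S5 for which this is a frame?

S4

Transitive (axiom 4): yes — every two-step R-path is closed by a direct edge.
Reflexive (axiom T): yes — every world is R-related to itself.
Euclidean (axiom 5): no — a R c and a R b, but not c R b.
So F validates K, K4, S4; S5 would additionally require R to be Euclidean. The strongest is S4.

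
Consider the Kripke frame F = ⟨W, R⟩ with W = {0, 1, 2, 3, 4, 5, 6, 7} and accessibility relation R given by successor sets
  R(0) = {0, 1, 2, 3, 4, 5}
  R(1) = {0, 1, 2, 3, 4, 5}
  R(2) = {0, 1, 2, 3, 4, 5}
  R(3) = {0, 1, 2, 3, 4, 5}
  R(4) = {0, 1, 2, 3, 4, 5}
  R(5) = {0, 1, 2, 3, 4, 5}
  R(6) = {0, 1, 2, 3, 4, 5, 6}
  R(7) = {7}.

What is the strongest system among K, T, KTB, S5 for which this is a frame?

T

Reflexive (axiom T): yes — every world is R-related to itself.
Symmetric (axiom B): no — 6 R 0 but not 0 R 6.
Euclidean (axiom 5): no — 6 R 0 and 6 R 6, but not 0 R 6.
So F validates K, T; KTB would additionally require R to be symmetric. The strongest is T.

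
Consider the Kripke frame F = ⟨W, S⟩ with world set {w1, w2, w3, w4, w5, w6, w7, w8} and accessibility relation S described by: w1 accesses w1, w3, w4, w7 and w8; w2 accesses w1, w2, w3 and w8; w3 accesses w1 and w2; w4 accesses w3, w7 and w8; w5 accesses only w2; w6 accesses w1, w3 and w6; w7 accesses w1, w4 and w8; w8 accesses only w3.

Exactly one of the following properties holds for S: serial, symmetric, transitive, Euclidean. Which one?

serial

Serial: yes — every world has a successor (e.g. w1 S w1).
Symmetric: no — w1 S w4 but not w4 S w1.
Transitive: no — w1 S w3 and w3 S w2, but not w1 S w2.
Euclidean: no — w1 S w3 and w1 S w4, but not w3 S w4.
Only serial holds.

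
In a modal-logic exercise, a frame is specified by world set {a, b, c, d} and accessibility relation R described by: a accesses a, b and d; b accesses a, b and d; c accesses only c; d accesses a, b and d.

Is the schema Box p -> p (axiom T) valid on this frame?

Yes

By correspondence theory, T is valid on a frame iff R is reflexive.
Reflexive: yes — every world is R-related to itself.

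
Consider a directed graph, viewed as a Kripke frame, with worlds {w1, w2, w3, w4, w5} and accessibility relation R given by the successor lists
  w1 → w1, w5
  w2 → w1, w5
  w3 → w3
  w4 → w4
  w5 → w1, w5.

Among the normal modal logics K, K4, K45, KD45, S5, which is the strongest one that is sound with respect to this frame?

Transitive (axiom 4): yes — every two-step R-path is closed by a direct edge.
Euclidean (axiom 5): yes — any two successors of a common world are R-related.
Serial (axiom D): yes — every world has a successor (e.g. w1 R w1).
Reflexive (axiom T): no — w2 is not related to itself.
So F validates K, K4, K45, KD45; S5 would additionally require R to be reflexive. The strongest is KD45.

KD45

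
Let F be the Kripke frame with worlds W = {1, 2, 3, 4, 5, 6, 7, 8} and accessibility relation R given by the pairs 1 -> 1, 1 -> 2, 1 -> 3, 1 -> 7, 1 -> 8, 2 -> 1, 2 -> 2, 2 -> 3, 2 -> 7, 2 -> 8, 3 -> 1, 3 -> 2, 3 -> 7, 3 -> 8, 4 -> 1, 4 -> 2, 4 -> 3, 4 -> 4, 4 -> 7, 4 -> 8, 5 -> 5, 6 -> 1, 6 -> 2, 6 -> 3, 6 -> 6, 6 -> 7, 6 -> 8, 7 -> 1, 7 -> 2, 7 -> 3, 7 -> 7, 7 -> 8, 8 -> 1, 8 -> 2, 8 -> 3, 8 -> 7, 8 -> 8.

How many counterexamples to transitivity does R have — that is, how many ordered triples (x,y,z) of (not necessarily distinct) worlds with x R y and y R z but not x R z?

4

Enumerating: (3,1,3), (3,2,3), (3,7,3), (3,8,3).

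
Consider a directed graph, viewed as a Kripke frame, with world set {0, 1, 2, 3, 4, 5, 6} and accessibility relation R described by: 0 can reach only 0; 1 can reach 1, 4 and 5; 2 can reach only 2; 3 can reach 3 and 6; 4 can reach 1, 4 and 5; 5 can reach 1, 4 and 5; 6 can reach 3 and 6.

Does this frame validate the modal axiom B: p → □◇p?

Yes

Axiom B corresponds to the accessibility relation being symmetric.
Symmetric: yes — every pair in R has its reverse in R.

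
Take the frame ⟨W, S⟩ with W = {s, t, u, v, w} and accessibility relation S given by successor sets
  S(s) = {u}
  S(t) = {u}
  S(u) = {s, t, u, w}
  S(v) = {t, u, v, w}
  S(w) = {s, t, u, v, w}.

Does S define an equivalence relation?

No

Reflexive: no — s is not related to itself.
Symmetric: no — v S t but not t S v.
Transitive: no — s S u and u S t, but not s S t.
So S is not an equivalence relation.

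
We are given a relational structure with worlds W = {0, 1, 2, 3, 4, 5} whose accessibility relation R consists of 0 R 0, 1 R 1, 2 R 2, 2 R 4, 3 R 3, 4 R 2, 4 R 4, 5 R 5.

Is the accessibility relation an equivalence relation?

Yes

Reflexive: yes — every world is R-related to itself.
Symmetric: yes — every pair in R has its reverse in R.
Transitive: yes — every two-step R-path is closed by a direct edge.
So R is an equivalence relation.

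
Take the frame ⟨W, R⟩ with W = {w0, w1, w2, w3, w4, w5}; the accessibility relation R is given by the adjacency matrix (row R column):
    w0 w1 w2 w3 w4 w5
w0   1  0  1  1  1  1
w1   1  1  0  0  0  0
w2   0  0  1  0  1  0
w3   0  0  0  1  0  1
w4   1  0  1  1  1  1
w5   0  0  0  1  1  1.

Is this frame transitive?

No

Transitive: no — w1 R w0 and w0 R w2, but not w1 R w2.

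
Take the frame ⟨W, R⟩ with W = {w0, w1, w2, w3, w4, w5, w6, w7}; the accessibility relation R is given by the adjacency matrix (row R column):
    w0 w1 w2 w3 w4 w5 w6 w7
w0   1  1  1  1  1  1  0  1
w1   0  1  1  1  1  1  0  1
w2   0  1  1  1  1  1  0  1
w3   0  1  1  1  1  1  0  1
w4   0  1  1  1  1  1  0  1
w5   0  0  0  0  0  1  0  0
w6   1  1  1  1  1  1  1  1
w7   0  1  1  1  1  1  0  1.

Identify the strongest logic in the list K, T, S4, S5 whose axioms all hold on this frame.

Reflexive (axiom T): yes — every world is R-related to itself.
Transitive (axiom 4): yes — every two-step R-path is closed by a direct edge.
Euclidean (axiom 5): no — w0 R w5 and w0 R w1, but not w5 R w1.
So F validates K, T, S4; S5 would additionally require R to be Euclidean. The strongest is S4.

S4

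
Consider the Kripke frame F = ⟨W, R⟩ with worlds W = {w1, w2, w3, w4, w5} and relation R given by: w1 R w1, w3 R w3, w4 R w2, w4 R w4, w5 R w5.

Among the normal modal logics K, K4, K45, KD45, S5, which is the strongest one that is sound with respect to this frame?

K4

Transitive (axiom 4): yes — every two-step R-path is closed by a direct edge.
Euclidean (axiom 5): no — w4 R w2 and w4 R w2, but not w2 R w2.
Serial (axiom D): no — w2 has no R-successor.
Reflexive (axiom T): no — w2 is not related to itself.
So F validates K, K4; K45 would additionally require R to be Euclidean. The strongest is K4.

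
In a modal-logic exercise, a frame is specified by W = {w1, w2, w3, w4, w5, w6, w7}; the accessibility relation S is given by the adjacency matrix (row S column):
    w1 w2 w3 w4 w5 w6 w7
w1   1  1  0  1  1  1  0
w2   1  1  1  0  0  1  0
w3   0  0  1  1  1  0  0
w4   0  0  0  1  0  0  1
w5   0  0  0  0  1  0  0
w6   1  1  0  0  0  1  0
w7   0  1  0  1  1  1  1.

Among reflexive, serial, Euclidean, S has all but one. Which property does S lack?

Reflexive: yes — every world is S-related to itself.
Serial: yes — every world has a successor (e.g. w1 S w1).
Euclidean: no — w1 S w2 and w1 S w4, but not w2 S w4.
Only Euclidean fails.

Euclidean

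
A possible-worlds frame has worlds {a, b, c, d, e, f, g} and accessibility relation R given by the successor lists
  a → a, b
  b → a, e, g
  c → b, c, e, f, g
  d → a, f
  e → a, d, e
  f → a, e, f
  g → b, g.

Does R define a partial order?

Reflexive: no — b is not related to itself.
Transitive: no — a R b and b R e, but not a R e.
Antisymmetric: no — a R b and b R a with a ≠ b.
So R is not a partial order.

No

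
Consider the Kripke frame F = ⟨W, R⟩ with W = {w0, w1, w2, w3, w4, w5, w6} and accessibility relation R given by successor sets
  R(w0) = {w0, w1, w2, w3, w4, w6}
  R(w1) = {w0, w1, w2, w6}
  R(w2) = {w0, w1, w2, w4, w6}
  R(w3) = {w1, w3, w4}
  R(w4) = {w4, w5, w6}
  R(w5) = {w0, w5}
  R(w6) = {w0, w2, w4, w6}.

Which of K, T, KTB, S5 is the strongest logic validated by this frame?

T

Reflexive (axiom T): yes — every world is R-related to itself.
Symmetric (axiom B): no — w0 R w3 but not w3 R w0.
Euclidean (axiom 5): no — w0 R w1 and w0 R w3, but not w1 R w3.
So F validates K, T; KTB would additionally require R to be symmetric. The strongest is T.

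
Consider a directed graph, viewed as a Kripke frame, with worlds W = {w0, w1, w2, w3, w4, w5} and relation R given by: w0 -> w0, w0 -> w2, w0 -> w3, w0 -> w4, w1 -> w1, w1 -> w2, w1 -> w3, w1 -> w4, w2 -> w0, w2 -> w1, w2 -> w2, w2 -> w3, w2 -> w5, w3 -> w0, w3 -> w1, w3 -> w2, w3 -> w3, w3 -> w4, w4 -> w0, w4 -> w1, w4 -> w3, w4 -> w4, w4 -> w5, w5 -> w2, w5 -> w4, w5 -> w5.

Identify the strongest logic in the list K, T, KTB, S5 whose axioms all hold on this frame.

KTB

Reflexive (axiom T): yes — every world is R-related to itself.
Symmetric (axiom B): yes — every pair in R has its reverse in R.
Euclidean (axiom 5): no — w0 R w2 and w0 R w4, but not w2 R w4.
So F validates K, T, KTB; S5 would additionally require R to be Euclidean. The strongest is KTB.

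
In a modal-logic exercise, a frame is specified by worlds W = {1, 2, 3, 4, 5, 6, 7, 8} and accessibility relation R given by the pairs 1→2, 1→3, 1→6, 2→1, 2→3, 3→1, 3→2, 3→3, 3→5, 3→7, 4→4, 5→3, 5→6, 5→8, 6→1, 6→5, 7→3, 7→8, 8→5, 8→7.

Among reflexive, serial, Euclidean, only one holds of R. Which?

serial

Reflexive: no — 1 is not related to itself.
Serial: yes — every world has a successor (e.g. 1 R 2).
Euclidean: no — 1 R 2 and 1 R 6, but not 2 R 6.
Only serial holds.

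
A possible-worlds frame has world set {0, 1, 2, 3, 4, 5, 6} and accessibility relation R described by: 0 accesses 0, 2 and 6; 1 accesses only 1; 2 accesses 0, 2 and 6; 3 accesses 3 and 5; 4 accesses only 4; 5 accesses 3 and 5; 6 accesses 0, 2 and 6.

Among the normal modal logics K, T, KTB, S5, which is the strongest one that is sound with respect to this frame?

Reflexive (axiom T): yes — every world is R-related to itself.
Symmetric (axiom B): yes — every pair in R has its reverse in R.
Euclidean (axiom 5): yes — any two successors of a common world are R-related.
So F validates K, T, KTB, S5. The strongest is S5.

S5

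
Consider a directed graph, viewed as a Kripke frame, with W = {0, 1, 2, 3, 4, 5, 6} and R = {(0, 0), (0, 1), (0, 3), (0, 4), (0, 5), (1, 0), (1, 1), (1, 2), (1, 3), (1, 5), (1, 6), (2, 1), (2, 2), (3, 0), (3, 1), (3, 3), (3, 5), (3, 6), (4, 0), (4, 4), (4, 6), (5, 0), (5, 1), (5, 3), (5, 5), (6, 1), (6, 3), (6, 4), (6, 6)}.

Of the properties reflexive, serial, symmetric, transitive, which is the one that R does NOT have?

transitive

Reflexive: yes — every world is R-related to itself.
Serial: yes — every world has a successor (e.g. 0 R 0).
Symmetric: yes — every pair in R has its reverse in R.
Transitive: no — 0 R 1 and 1 R 2, but not 0 R 2.
Only transitive fails.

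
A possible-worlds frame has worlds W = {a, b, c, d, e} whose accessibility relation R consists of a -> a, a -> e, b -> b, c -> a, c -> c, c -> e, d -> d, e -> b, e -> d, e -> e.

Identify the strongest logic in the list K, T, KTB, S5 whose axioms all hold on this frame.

T

Reflexive (axiom T): yes — every world is R-related to itself.
Symmetric (axiom B): no — a R e but not e R a.
Euclidean (axiom 5): no — c R e and c R a, but not e R a.
So F validates K, T; KTB would additionally require R to be symmetric. The strongest is T.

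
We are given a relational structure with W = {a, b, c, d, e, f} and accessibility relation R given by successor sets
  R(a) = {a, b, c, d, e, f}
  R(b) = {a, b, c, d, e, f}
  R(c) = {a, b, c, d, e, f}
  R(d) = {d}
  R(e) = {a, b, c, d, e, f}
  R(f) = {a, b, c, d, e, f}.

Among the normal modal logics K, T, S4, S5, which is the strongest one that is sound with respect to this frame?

Reflexive (axiom T): yes — every world is R-related to itself.
Transitive (axiom 4): yes — every two-step R-path is closed by a direct edge.
Euclidean (axiom 5): no — a R d and a R b, but not d R b.
So F validates K, T, S4; S5 would additionally require R to be Euclidean. The strongest is S4.

S4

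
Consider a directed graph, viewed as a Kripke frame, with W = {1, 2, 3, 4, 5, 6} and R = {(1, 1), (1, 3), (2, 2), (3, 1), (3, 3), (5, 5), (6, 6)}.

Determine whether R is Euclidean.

Yes

Euclidean: yes — any two successors of a common world are R-related.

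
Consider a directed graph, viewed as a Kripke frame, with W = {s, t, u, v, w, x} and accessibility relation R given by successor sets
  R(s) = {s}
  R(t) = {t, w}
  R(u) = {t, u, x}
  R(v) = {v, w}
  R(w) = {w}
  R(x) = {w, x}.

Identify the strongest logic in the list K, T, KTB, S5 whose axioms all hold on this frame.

T

Reflexive (axiom T): yes — every world is R-related to itself.
Symmetric (axiom B): no — t R w but not w R t.
Euclidean (axiom 5): no — u R t and u R x, but not t R x.
So F validates K, T; KTB would additionally require R to be symmetric. The strongest is T.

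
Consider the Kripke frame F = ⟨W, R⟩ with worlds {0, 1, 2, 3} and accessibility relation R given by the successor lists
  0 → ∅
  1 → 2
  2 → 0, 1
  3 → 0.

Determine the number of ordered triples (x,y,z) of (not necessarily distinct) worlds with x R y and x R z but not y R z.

6

Enumerating: (1,2,2), (2,0,0), (2,0,1), (2,1,0), (2,1,1), (3,0,0).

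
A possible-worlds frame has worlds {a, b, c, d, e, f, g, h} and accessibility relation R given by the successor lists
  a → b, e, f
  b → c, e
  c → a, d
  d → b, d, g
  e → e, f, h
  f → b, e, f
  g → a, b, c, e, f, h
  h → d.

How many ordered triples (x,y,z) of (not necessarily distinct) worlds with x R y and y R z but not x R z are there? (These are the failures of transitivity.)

Enumerating: (a,b,c), (a,e,h), (b,c,a), (b,c,d), (b,e,f), (b,e,h), (c,a,b), (c,a,e), (c,a,f), (c,d,b), (c,d,g), (d,b,c), … and 14 more.
Total: 26.

26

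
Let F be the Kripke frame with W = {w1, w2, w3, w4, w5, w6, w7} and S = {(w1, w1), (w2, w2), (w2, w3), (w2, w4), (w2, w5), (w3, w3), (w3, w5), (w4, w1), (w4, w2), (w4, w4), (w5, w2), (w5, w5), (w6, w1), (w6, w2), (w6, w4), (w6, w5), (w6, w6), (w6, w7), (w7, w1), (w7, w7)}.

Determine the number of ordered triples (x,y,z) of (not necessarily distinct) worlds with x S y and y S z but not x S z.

Enumerating: (w2,w4,w1), (w3,w5,w2), (w4,w2,w3), (w4,w2,w5), (w5,w2,w3), (w5,w2,w4), (w6,w2,w3).

7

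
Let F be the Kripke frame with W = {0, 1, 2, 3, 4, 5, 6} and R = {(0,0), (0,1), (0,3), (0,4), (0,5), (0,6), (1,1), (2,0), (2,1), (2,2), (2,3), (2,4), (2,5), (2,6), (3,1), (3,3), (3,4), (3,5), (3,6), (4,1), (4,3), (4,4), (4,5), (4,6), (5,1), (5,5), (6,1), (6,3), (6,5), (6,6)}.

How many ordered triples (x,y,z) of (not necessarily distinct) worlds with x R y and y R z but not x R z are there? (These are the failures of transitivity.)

1

Enumerating: (6,3,4).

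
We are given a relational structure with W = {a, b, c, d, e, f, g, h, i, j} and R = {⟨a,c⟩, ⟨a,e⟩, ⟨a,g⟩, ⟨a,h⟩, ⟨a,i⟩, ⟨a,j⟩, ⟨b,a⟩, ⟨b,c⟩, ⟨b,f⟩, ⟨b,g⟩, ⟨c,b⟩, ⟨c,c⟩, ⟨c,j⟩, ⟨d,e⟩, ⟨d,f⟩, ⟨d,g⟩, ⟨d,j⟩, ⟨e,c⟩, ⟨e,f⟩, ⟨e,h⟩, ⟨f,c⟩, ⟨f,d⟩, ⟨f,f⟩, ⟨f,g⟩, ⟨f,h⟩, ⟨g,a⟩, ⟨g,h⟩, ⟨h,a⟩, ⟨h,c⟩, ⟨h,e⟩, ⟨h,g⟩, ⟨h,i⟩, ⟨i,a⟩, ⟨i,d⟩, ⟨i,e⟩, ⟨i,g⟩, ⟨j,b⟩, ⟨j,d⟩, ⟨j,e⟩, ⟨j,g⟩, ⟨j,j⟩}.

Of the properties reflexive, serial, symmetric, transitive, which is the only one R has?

Reflexive: no — a is not related to itself.
Serial: yes — every world has a successor (e.g. a R c).
Symmetric: no — a R c but not c R a.
Transitive: no — a R c and c R b, but not a R b.
Only serial holds.

serial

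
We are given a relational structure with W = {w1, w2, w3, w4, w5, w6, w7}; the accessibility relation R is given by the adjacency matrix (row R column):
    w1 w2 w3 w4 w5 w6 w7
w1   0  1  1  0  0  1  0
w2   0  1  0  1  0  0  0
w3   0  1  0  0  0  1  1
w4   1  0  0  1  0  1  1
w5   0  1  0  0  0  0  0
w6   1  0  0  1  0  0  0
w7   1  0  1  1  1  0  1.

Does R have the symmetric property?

No

Symmetric: no — w1 R w2 but not w2 R w1.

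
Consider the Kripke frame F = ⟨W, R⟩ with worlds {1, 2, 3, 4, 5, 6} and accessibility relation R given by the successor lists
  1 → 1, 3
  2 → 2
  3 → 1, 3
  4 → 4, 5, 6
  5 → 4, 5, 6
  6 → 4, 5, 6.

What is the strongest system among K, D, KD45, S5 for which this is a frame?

S5

Serial (axiom D): yes — every world has a successor (e.g. 1 R 1).
Euclidean (axiom 5): yes — any two successors of a common world are R-related.
Transitive (axiom 4): yes — every two-step R-path is closed by a direct edge.
Reflexive (axiom T): yes — every world is R-related to itself.
So F validates K, D, KD45, S5. The strongest is S5.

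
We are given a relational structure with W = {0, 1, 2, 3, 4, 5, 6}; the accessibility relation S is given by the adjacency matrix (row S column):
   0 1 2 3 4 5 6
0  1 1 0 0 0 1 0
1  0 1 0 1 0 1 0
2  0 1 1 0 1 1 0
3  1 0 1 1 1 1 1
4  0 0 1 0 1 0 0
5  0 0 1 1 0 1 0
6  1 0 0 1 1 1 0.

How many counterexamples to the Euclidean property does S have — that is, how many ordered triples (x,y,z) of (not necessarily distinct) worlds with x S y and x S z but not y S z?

Enumerating: (0,1,0), (0,5,0), (0,5,1), (1,3,1), (1,5,1), (2,1,2), (2,1,4), (2,4,1), (2,4,5), (2,5,1), (2,5,4), (3,0,2), … and 23 more.
Total: 35.

35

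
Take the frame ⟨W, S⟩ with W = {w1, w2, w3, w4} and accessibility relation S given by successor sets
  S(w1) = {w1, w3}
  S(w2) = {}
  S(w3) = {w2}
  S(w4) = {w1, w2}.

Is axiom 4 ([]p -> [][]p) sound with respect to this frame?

No

By correspondence theory, 4 is valid on a frame iff S is transitive.
Transitive: no — w1 S w3 and w3 S w2, but not w1 S w2.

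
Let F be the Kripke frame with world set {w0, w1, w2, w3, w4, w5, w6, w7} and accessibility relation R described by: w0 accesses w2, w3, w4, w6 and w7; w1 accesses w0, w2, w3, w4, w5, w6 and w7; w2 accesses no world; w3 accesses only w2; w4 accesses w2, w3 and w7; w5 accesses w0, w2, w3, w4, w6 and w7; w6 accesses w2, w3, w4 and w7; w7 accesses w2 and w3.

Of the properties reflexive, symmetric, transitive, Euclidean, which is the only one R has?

Reflexive: no — w0 is not related to itself.
Symmetric: no — w0 R w2 but not w2 R w0.
Transitive: yes — every two-step R-path is closed by a direct edge.
Euclidean: no — w0 R w2 and w0 R w3, but not w2 R w3.
Only transitive holds.

transitive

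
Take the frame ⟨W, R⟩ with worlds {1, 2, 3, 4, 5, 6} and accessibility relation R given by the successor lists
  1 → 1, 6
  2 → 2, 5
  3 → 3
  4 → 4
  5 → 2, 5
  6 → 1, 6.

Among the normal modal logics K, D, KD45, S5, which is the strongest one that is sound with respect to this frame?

Serial (axiom D): yes — every world has a successor (e.g. 1 R 1).
Euclidean (axiom 5): yes — any two successors of a common world are R-related.
Transitive (axiom 4): yes — every two-step R-path is closed by a direct edge.
Reflexive (axiom T): yes — every world is R-related to itself.
So F validates K, D, KD45, S5. The strongest is S5.

S5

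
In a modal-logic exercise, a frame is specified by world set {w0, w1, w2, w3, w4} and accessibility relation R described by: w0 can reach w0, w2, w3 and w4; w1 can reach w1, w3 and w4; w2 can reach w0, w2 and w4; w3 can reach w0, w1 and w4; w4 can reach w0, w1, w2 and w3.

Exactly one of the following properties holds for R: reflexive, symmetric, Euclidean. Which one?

symmetric

Reflexive: no — w3 is not related to itself.
Symmetric: yes — every pair in R has its reverse in R.
Euclidean: no — w0 R w2 and w0 R w3, but not w2 R w3.
Only symmetric holds.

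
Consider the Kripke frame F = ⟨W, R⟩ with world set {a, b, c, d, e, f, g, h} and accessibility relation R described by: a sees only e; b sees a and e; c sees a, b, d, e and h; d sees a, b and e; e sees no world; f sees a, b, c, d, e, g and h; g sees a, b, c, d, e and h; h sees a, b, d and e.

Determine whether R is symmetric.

Symmetric: no — a R e but not e R a.

No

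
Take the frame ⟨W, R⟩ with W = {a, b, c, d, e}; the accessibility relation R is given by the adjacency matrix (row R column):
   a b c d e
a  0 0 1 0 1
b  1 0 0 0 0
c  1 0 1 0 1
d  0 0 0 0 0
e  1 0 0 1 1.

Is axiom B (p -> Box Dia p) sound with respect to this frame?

Axiom B corresponds to the accessibility relation being symmetric.
Symmetric: no — b R a but not a R b.

No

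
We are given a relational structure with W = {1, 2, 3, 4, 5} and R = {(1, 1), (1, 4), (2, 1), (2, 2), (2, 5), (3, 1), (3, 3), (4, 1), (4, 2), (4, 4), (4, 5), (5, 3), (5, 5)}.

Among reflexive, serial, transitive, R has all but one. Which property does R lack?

Reflexive: yes — every world is R-related to itself.
Serial: yes — every world has a successor (e.g. 1 R 1).
Transitive: no — 1 R 4 and 4 R 2, but not 1 R 2.
Only transitive fails.

transitive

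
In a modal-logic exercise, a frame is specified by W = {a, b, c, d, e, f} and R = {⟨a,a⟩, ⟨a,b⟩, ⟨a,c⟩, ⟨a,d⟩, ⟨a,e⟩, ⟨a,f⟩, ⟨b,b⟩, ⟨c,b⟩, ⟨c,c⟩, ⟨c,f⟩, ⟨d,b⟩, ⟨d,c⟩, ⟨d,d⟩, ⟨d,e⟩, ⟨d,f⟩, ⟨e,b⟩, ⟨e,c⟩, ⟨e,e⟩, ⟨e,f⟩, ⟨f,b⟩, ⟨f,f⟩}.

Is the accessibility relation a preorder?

Yes

Reflexive: yes — every world is R-related to itself.
Transitive: yes — every two-step R-path is closed by a direct edge.
So R is a preorder.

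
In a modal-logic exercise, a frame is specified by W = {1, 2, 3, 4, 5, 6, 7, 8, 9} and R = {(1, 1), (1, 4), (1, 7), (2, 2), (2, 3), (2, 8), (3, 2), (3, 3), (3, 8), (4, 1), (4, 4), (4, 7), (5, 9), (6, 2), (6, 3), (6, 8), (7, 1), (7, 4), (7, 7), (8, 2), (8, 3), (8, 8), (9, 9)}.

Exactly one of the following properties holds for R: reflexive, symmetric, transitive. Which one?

Reflexive: no — 5 is not related to itself.
Symmetric: no — 5 R 9 but not 9 R 5.
Transitive: yes — every two-step R-path is closed by a direct edge.
Only transitive holds.

transitive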